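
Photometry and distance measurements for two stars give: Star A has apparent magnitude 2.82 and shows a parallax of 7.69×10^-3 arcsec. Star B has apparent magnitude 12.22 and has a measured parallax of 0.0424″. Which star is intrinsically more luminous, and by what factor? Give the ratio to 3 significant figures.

Star A: d = 1/p = 1/7.69×10^-3″ = 130.0 pc
Star A: M = m − 5 log₁₀ d + 5 = 2.82 − 5·2.1141 + 5 = -2.750
Star B: d = 1/p = 1/0.0424″ = 23.58 pc
Star B: M = m − 5 log₁₀ d + 5 = 12.22 − 5·1.3726 + 5 = 10.357
ΔM = M_A − M_B = -2.750 − (10.357) = -13.107; smaller M is more luminous → Star A.
L ratio = 10^(0.4 |ΔM|) = 10^5.243 = 174900

Star A is more luminous, by a factor of 175000.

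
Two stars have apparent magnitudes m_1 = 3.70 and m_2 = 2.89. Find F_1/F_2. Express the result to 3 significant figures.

Magnitude difference = 0.81
Flux ratio = 10^(−0.4 Δm) = 10^(−0.4 × 0.81) = 10^-0.324 = 0.4742

F_1/F_2 ≈ 0.474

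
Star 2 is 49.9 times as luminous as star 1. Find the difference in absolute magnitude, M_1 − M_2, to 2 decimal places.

M_1 − M_2 ≈ 4.25

Pogson: ΔM = −2.5 log₁₀(ratio) = −2.5 log₁₀(49.9) = −2.5 × 1.6981 = -4.245
Star 2 is brighter so has the smaller magnitude: M_1 − M_2 is positive.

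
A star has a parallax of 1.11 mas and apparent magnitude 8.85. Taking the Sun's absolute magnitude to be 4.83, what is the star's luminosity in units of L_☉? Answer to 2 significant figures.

L/L_☉ ≈ 200

d = 1/p = 1000/1.11 mas = 900.9 pc
M = m − 5 log₁₀ d + 5 = 8.85 − 5·2.9547 + 5 = -0.923
M − M_☉ = -0.923 − 4.83 = -5.753
L/L_☉ = 10^(−0.4 × -5.753) = 200.1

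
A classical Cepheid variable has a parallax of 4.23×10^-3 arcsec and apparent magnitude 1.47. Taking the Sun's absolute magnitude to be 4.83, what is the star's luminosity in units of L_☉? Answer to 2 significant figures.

d = 1/p = 1/4.23×10^-3″ = 236.4 pc
M = m − 5 log₁₀ d + 5 = 1.47 − 5·2.3737 + 5 = -5.398
M − M_☉ = -5.398 − 4.83 = -10.228
L/L_☉ = 10^(−0.4 × -10.228) = 12340

L/L_☉ ≈ 12000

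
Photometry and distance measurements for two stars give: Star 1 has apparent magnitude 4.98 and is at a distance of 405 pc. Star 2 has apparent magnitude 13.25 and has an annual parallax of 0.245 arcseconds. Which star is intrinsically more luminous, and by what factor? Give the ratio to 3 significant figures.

Star 1 is more luminous, by a factor of 2.00×10^7.

Star 1: M = m − 5 log₁₀ d + 5 = 4.98 − 5·2.6075 + 5 = -3.057
Star 2: d = 1/p = 1/0.245″ = 4.082 pc
Star 2: M = m − 5 log₁₀ d + 5 = 13.25 − 5·0.6108 + 5 = 15.196
ΔM = M_1 − M_2 = -3.057 − (15.196) = -18.253; smaller M is more luminous → Star 1.
L ratio = 10^(0.4 |ΔM|) = 10^7.301 = 2.001×10^7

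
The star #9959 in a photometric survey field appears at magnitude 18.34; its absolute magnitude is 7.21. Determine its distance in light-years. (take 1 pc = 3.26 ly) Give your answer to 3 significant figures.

d ≈ 5490 ly

Distance modulus: m − M = 18.34 − (7.21) = 11.130
m − M = 5 log₁₀ d − 5
log₁₀ d = (m − M)/5 + 1 = 3.2260
d = 10^3.2260 = 1683 pc
= 5486 ly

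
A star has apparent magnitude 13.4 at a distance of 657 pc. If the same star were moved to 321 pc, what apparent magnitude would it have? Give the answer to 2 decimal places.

m ≈ 11.84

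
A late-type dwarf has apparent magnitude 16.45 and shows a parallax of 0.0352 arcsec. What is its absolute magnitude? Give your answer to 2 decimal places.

M ≈ 14.18

d = 1/p = 1/0.0352″ = 28.41 pc
5 log₁₀(d/10 pc) = 5 log₁₀(28.41) − 5 = 2.267
M = m − 5 log₁₀(d/10) = 16.45 − 2.267 = 14.183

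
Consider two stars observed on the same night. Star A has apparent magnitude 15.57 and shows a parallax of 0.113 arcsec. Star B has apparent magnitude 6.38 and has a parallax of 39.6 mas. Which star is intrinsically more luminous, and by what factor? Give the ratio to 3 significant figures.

Star A: d = 1/p = 1/0.113″ = 8.850 pc
Star A: M = m − 5 log₁₀ d + 5 = 15.57 − 5·0.9469 + 5 = 15.835
Star B: p = 39.6 mas = 0.0396″ → d = 1/p = 25.25 pc
Star B: M = m − 5 log₁₀ d + 5 = 6.38 − 5·1.4023 + 5 = 4.368
ΔM = M_A − M_B = 15.835 − (4.368) = 11.467; smaller M is more luminous → Star B.
L ratio = 10^(0.4 |ΔM|) = 10^4.587 = 38620

Star B is more luminous, by a factor of 38600.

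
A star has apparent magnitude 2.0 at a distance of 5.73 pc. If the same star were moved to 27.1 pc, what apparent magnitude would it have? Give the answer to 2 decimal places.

m ≈ 5.37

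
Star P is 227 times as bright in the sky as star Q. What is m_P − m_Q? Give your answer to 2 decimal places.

Pogson: Δm = −2.5 log₁₀(ratio) = −2.5 log₁₀(227) = −2.5 × 2.3560 = -5.890
Star P is brighter, so it has the smaller magnitude: the difference is negative.

m_P − m_Q ≈ -5.89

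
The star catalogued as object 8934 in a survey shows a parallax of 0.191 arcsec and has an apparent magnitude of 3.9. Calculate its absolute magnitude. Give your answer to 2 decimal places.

d = 1/p = 1/0.191″ = 5.236 pc
5 log₁₀(d/10 pc) = 5 log₁₀(5.236) − 5 = -1.405
M = m − 5 log₁₀(d/10) = 3.9 + 1.405 = 5.305

M ≈ 5.31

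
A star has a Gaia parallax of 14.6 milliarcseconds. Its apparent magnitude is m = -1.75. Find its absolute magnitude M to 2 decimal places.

M ≈ -5.93

p = 14.6 mas = 0.0146″ → d = 1/p = 68.49 pc
5 log₁₀(d/10 pc) = 5 log₁₀(68.49) − 5 = 4.178
M = m − 5 log₁₀(d/10) = -1.75 − 4.178 = -5.928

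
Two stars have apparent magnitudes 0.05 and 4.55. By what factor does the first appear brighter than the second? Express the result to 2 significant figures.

63

Δm = 0.05 − (4.55) = -4.50
Flux ratio = 10^(−0.4 Δm) = 10^(−0.4 × -4.50) = 10^1.800 = 63.10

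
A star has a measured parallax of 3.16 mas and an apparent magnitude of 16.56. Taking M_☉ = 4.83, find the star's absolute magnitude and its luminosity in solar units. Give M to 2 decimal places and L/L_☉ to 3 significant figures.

d = 1/p = 1000/3.16 mas = 316.5 pc
M = m − 5 log₁₀ d + 5 = 16.56 − 5·2.5003 + 5 = 9.058
M − M_☉ = 9.058 − 4.83 = 4.228
L/L_☉ = 10^(−0.4 × 4.228) = 0.02035

M ≈ 9.06; L/L_☉ ≈ 0.0204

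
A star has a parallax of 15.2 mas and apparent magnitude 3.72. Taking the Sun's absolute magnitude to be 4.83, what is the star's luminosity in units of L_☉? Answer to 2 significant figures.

d = 1/p = 1000/15.2 mas = 65.79 pc
M = m − 5 log₁₀ d + 5 = 3.72 − 5·1.8182 + 5 = -0.371
M − M_☉ = -0.371 − 4.83 = -5.201
L/L_☉ = 10^(−0.4 × -5.201) = 120.3

L/L_☉ ≈ 120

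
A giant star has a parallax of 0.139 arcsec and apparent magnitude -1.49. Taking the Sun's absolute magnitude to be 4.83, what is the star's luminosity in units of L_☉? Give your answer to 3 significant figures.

d = 1/p = 1/0.139″ = 7.194 pc
M = m − 5 log₁₀ d + 5 = -1.49 − 5·0.8570 + 5 = -0.775
M − M_☉ = -0.775 − 4.83 = -5.605
L/L_☉ = 10^(−0.4 × -5.605) = 174.6

L/L_☉ ≈ 175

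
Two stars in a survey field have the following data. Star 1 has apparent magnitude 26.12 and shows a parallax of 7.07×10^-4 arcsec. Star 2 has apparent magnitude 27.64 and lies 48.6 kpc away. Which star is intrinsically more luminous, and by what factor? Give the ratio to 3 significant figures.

Star 1: d = 1/p = 1/7.07×10^-4″ = 1414 pc
Star 1: M = m − 5 log₁₀ d + 5 = 26.12 − 5·3.1506 + 5 = 15.367
Star 2: d = 48.6 kpc = 48600 pc
Star 2: M = m − 5 log₁₀ d + 5 = 27.64 − 5·4.6866 + 5 = 9.207
ΔM = M_1 − M_2 = 15.367 − (9.207) = 6.160; smaller M is more luminous → Star 2.
L ratio = 10^(0.4 |ΔM|) = 10^2.464 = 291.1

Star 2 is more luminous, by a factor of 291.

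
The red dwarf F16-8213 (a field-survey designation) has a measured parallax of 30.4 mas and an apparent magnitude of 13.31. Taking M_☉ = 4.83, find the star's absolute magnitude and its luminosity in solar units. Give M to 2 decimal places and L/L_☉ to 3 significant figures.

d = 1/p = 1000/30.4 mas = 32.89 pc
M = m − 5 log₁₀ d + 5 = 13.31 − 5·1.5171 + 5 = 10.724
M − M_☉ = 10.724 − 4.83 = 5.894
L/L_☉ = 10^(−0.4 × 5.894) = 4.388×10^-3

M ≈ 10.72; L/L_☉ ≈ 4.39×10^-3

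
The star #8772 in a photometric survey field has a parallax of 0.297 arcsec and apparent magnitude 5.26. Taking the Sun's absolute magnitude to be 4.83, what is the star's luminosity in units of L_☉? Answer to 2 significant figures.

L/L_☉ ≈ 0.076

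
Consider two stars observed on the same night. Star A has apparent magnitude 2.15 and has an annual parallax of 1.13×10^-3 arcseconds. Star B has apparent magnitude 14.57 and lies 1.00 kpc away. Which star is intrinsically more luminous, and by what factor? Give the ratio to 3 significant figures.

Star A: d = 1/p = 1/1.13×10^-3″ = 885.0 pc
Star A: M = m − 5 log₁₀ d + 5 = 2.15 − 5·2.9469 + 5 = -7.585
Star B: d = 1.00 kpc = 1000 pc
Star B: M = m − 5 log₁₀ d + 5 = 14.57 − 5·3.0000 + 5 = 4.570
ΔM = M_A − M_B = -7.585 − (4.570) = -12.155; smaller M is more luminous → Star A.
L ratio = 10^(0.4 |ΔM|) = 10^4.862 = 72750

Star A is more luminous, by a factor of 72800.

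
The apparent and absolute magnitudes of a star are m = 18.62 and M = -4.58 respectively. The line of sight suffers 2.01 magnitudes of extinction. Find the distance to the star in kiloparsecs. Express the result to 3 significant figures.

m − M = 5 log₁₀(d/10 pc) + A  ⇒  18.62 − (-4.58) − 2.01 = 5 log₁₀(d/10)
21.190 = 5 log₁₀(d/10)
log₁₀ d = (m − M − A)/5 + 1 = 5.2380
d = 10^5.2380 = 173000 pc
= 173.0 kpc

d ≈ 173 kpc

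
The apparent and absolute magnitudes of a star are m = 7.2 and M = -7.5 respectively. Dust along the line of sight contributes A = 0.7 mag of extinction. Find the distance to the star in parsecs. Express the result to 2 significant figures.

d ≈ 6300 pc

m − M = 5 log₁₀(d/10 pc) + A  ⇒  7.2 − (-7.5) − 0.7 = 5 log₁₀(d/10)
14.000 = 5 log₁₀(d/10)
log₁₀ d = (m − M − A)/5 + 1 = 3.8000
d = 10^3.8000 = 6310 pc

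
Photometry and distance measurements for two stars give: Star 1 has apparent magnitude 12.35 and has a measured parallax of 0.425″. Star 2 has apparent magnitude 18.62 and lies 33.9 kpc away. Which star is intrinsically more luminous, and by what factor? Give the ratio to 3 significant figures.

Star 2 is more luminous, by a factor of 644000.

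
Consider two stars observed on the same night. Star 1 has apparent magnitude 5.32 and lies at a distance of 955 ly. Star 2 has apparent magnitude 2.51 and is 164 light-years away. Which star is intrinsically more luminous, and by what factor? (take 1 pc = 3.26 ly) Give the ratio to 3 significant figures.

Star 1: d = 955 ly / 3.26 = 292.9 pc
Star 1: M = m − 5 log₁₀ d + 5 = 5.32 − 5·2.4668 + 5 = -2.014
Star 2: d = 164 ly / 3.26 = 50.31 pc
Star 2: M = m − 5 log₁₀ d + 5 = 2.51 − 5·1.7016 + 5 = -0.998
ΔM = M_1 − M_2 = -2.014 − (-0.998) = -1.016; smaller M is more luminous → Star 1.
L ratio = 10^(0.4 |ΔM|) = 10^0.406 = 2.549

Star 1 is more luminous, by a factor of 2.55.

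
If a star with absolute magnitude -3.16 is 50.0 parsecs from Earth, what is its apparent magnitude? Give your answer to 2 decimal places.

m = M + 5 log₁₀ d − 5 = -3.16 + 5·1.6990 − 5 = 0.335

m ≈ 0.33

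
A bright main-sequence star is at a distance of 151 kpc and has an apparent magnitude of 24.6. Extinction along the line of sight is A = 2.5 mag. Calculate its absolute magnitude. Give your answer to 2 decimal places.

d = 151 kpc = 151000 pc
5 log₁₀(d/10 pc) = 5 log₁₀(151000) − 5 = 20.895
M = m − 5 log₁₀(d/10) − A = 24.6 − 20.895 − 2.5 = 1.205

M ≈ 1.21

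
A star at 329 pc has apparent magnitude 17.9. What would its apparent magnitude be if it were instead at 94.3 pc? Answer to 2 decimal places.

m ≈ 15.19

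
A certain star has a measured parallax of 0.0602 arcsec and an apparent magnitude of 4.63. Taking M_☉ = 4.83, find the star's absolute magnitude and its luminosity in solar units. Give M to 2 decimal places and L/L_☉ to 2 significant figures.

d = 1/p = 1/0.0602″ = 16.61 pc
M = m − 5 log₁₀ d + 5 = 4.63 − 5·1.2204 + 5 = 3.528
M − M_☉ = 3.528 − 4.83 = -1.302
L/L_☉ = 10^(−0.4 × -1.302) = 3.317

M ≈ 3.53; L/L_☉ ≈ 3.3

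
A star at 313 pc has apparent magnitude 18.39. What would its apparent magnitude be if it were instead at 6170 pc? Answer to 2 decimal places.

m ≈ 24.86

Flux ∝ 1/d², so Δm = 5 log₁₀(d₂/d₁) = 5 log₁₀(6170/313) = 6.474
m₂ = m₁ + Δm = 18.39 + (6.474) = 24.864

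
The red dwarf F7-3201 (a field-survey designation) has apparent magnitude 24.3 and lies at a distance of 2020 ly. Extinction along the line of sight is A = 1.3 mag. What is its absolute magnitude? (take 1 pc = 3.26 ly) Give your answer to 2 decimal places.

M ≈ 14.04

d = 2020 ly / 3.26 = 619.6 pc
5 log₁₀(d/10 pc) = 5 log₁₀(619.6) − 5 = 8.961
M = m − 5 log₁₀(d/10) − A = 24.3 − 8.961 − 1.3 = 14.039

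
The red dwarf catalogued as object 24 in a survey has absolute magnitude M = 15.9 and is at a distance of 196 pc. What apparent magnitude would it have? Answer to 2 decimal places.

m ≈ 22.36

m = M + 5 log₁₀ d − 5 = 15.9 + 5·2.2923 − 5 = 22.361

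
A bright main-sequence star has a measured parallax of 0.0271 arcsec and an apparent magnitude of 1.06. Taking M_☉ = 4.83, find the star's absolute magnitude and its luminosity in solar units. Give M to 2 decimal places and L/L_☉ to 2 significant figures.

d = 1/p = 1/0.0271″ = 36.90 pc
M = m − 5 log₁₀ d + 5 = 1.06 − 5·1.5670 + 5 = -1.775
M − M_☉ = -1.775 − 4.83 = -6.605
L/L_☉ = 10^(−0.4 × -6.605) = 438.6

M ≈ -1.78; L/L_☉ ≈ 440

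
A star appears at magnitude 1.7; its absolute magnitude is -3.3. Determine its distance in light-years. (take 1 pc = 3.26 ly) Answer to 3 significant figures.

d ≈ 326 ly

Distance modulus: m − M = 1.7 − (-3.3) = 5.000
m − M = 5 log₁₀ d − 5
log₁₀ d = (m − M)/5 + 1 = 2.0000
d = 10^2.0000 = 100.0 pc
= 326.0 ly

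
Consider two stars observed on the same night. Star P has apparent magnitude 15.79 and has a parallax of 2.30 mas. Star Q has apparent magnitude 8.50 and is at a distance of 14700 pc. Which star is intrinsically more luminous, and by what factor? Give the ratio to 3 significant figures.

Star P: p = 2.30 mas = 2.30×10^-3″ → d = 1/p = 434.8 pc
Star P: M = m − 5 log₁₀ d + 5 = 15.79 − 5·2.6383 + 5 = 7.599
Star Q: M = m − 5 log₁₀ d + 5 = 8.50 − 5·4.1673 + 5 = -7.337
ΔM = M_P − M_Q = 7.599 − (-7.337) = 14.935; smaller M is more luminous → Star Q.
L ratio = 10^(0.4 |ΔM|) = 10^5.974 = 942100

Star Q is more luminous, by a factor of 942000.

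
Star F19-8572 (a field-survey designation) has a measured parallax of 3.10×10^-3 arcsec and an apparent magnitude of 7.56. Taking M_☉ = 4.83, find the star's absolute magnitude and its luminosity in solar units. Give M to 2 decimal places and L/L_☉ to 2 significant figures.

M ≈ 0.02; L/L_☉ ≈ 84

d = 1/p = 1/3.10×10^-3″ = 322.6 pc
M = m − 5 log₁₀ d + 5 = 7.56 − 5·2.5086 + 5 = 0.017
M − M_☉ = 0.017 − 4.83 = -4.813
L/L_☉ = 10^(−0.4 × -4.813) = 84.19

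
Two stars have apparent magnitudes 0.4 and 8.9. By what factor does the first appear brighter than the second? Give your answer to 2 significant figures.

2500

Δm = 0.4 − (8.9) = -8.5
Flux ratio = 10^(−0.4 Δm) = 10^(−0.4 × -8.5) = 10^3.400 = 2512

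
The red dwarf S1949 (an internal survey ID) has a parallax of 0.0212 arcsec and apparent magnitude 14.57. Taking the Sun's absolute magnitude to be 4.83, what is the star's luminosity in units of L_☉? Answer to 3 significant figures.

d = 1/p = 1/0.0212″ = 47.17 pc
M = m − 5 log₁₀ d + 5 = 14.57 − 5·1.6737 + 5 = 11.202
M − M_☉ = 11.202 − 4.83 = 6.372
L/L_☉ = 10^(−0.4 × 6.372) = 2.827×10^-3

L/L_☉ ≈ 2.83×10^-3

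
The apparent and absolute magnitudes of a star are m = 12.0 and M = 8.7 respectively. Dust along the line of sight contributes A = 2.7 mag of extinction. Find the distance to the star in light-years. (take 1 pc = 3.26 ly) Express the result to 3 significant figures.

d ≈ 43.0 ly

m − M = 5 log₁₀(d/10 pc) + A  ⇒  12.0 − (8.7) − 2.7 = 5 log₁₀(d/10)
0.600 = 5 log₁₀(d/10)
log₁₀ d = (m − M − A)/5 + 1 = 1.1200
d = 10^1.1200 = 13.18 pc
= 42.98 ly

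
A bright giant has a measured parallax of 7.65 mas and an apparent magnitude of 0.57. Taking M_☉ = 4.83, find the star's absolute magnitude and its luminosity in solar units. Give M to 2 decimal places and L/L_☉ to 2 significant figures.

M ≈ -5.01; L/L_☉ ≈ 8600

d = 1/p = 1000/7.65 mas = 130.7 pc
M = m − 5 log₁₀ d + 5 = 0.57 − 5·2.1163 + 5 = -5.012
M − M_☉ = -5.012 − 4.83 = -9.842
L/L_☉ = 10^(−0.4 × -9.842) = 8643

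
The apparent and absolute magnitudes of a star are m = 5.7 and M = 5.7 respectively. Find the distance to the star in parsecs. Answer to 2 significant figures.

d ≈ 10 pc

Distance modulus: m − M = 5.7 − (5.7) = 0.000
m − M = 5 log₁₀ d − 5
log₁₀ d = (m − M)/5 + 1 = 1.0000
d = 10^1.0000 = 10.00 pc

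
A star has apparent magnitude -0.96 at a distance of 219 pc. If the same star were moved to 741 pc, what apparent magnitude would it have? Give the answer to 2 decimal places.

m ≈ 1.69

Flux ∝ 1/d², so Δm = 5 log₁₀(d₂/d₁) = 5 log₁₀(741/219) = 2.647
m₂ = m₁ + Δm = -0.96 + (2.647) = 1.687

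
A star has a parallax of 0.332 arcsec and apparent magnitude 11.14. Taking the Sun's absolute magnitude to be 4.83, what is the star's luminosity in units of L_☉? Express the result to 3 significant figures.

L/L_☉ ≈ 2.71×10^-4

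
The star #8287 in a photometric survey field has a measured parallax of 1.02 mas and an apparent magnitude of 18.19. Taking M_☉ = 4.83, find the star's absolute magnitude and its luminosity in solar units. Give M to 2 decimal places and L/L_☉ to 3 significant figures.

M ≈ 8.23; L/L_☉ ≈ 0.0435

d = 1/p = 1000/1.02 mas = 980.4 pc
M = m − 5 log₁₀ d + 5 = 18.19 − 5·2.9914 + 5 = 8.233
M − M_☉ = 8.233 − 4.83 = 3.403
L/L_☉ = 10^(−0.4 × 3.403) = 0.04353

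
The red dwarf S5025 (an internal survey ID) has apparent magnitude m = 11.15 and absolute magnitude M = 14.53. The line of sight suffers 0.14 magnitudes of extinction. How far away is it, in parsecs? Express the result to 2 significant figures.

d ≈ 2.0 pc

m − M = 5 log₁₀(d/10 pc) + A  ⇒  11.15 − (14.53) − 0.14 = 5 log₁₀(d/10)
-3.520 = 5 log₁₀(d/10)
log₁₀ d = (m − M − A)/5 + 1 = 0.2960
d = 10^0.2960 = 1.977 pc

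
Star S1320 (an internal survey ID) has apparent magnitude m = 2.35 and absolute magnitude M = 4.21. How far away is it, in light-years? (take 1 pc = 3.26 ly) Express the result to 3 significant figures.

Distance modulus: m − M = 2.35 − (4.21) = -1.860
m − M = 5 log₁₀ d − 5
log₁₀ d = (m − M)/5 + 1 = 0.6280
d = 10^0.6280 = 4.246 pc
= 13.84 ly

d ≈ 13.8 ly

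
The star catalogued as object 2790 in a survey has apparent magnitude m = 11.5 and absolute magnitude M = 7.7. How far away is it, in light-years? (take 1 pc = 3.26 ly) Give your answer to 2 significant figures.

d ≈ 190 ly

μ = m − M = 3.800
m − M = 5 log₁₀ d − 5
log₁₀ d = (m − M)/5 + 1 = 1.7600
d = 10^1.7600 = 57.54 pc
= 187.6 ly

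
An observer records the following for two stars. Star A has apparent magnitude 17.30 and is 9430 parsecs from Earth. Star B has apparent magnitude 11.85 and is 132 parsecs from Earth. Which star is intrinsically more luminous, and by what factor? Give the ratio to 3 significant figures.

Star A is more luminous, by a factor of 33.7.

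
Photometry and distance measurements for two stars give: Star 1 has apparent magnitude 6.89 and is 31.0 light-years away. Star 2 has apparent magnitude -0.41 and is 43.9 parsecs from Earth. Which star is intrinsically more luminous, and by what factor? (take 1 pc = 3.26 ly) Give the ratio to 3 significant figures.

Star 2 is more luminous, by a factor of 17700.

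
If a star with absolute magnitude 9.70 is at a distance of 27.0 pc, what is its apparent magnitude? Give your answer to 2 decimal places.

m ≈ 11.86

m = M + 5 log₁₀ d − 5 = 9.70 + 5·1.4314 − 5 = 11.857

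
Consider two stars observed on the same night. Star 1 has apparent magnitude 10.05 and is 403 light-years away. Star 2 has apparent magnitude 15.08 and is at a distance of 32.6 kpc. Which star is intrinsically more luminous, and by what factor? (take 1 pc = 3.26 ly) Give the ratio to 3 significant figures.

Star 1: d = 403 ly / 3.26 = 123.6 pc
Star 1: M = m − 5 log₁₀ d + 5 = 10.05 − 5·2.0921 + 5 = 4.590
Star 2: d = 32.6 kpc = 32600 pc
Star 2: M = m − 5 log₁₀ d + 5 = 15.08 − 5·4.5132 + 5 = -2.486
ΔM = M_1 − M_2 = 4.590 − (-2.486) = 7.076; smaller M is more luminous → Star 2.
L ratio = 10^(0.4 |ΔM|) = 10^2.830 = 676.5

Star 2 is more luminous, by a factor of 676.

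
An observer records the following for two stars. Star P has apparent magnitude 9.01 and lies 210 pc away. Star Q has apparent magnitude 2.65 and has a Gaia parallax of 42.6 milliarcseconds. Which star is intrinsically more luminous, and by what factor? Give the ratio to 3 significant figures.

Star Q is more luminous, by a factor of 4.37.

Star P: M = m − 5 log₁₀ d + 5 = 9.01 − 5·2.3222 + 5 = 2.399
Star Q: p = 42.6 mas = 0.0426″ → d = 1/p = 23.47 pc
Star Q: M = m − 5 log₁₀ d + 5 = 2.65 − 5·1.3706 + 5 = 0.797
ΔM = M_P − M_Q = 2.399 − (0.797) = 1.602; smaller M is more luminous → Star Q.
L ratio = 10^(0.4 |ΔM|) = 10^0.641 = 4.373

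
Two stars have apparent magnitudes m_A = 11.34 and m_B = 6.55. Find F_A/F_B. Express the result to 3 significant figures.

F_A/F_B ≈ 0.0121

Δm = 11.34 − (6.55) = 4.79
Flux ratio = 10^(−0.4 Δm) = 10^(−0.4 × 4.79) = 10^-1.916 = 0.01213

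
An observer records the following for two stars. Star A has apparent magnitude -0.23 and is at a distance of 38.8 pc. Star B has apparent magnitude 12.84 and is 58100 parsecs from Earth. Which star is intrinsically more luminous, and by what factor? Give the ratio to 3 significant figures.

Star B is more luminous, by a factor of 13.3.

Star A: M = m − 5 log₁₀ d + 5 = -0.23 − 5·1.5888 + 5 = -3.174
Star B: M = m − 5 log₁₀ d + 5 = 12.84 − 5·4.7642 + 5 = -5.981
ΔM = M_A − M_B = -3.174 − (-5.981) = 2.807; smaller M is more luminous → Star B.
L ratio = 10^(0.4 |ΔM|) = 10^1.123 = 13.26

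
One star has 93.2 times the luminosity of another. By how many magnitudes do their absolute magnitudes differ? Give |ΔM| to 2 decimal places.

|ΔM| ≈ 4.92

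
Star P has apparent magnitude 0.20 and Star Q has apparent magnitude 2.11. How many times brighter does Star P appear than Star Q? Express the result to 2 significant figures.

Δm = 0.20 − (2.11) = -1.91
Flux ratio = 10^(−0.4 Δm) = 10^(−0.4 × -1.91) = 10^0.764 = 5.808

5.8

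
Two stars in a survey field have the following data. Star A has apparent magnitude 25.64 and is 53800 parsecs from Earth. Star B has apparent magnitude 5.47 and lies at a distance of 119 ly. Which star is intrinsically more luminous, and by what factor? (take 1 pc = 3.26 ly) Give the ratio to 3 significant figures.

Star B is more luminous, by a factor of 53.8.

Star A: M = m − 5 log₁₀ d + 5 = 25.64 − 5·4.7308 + 5 = 6.986
Star B: d = 119 ly / 3.26 = 36.50 pc
Star B: M = m − 5 log₁₀ d + 5 = 5.47 − 5·1.5623 + 5 = 2.658
ΔM = M_A − M_B = 6.986 − (2.658) = 4.328; smaller M is more luminous → Star B.
L ratio = 10^(0.4 |ΔM|) = 10^1.731 = 53.84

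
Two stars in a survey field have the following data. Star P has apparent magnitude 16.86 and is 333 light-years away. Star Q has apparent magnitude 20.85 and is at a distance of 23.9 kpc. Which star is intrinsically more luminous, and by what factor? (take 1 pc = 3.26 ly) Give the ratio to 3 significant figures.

Star P: d = 333 ly / 3.26 = 102.1 pc
Star P: M = m − 5 log₁₀ d + 5 = 16.86 − 5·2.0092 + 5 = 11.814
Star Q: d = 23.9 kpc = 23900 pc
Star Q: M = m − 5 log₁₀ d + 5 = 20.85 − 5·4.3784 + 5 = 3.958
ΔM = M_P − M_Q = 11.814 − (3.958) = 7.856; smaller M is more luminous → Star Q.
L ratio = 10^(0.4 |ΔM|) = 10^3.142 = 1388

Star Q is more luminous, by a factor of 1390.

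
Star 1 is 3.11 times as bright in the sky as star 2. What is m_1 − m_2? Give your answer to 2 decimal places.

m_1 − m_2 ≈ -1.23

Pogson: Δm = −2.5 log₁₀(ratio) = −2.5 log₁₀(3.11) = −2.5 × 0.4928 = -1.232
Star 1 is brighter, so it has the smaller magnitude: the difference is negative.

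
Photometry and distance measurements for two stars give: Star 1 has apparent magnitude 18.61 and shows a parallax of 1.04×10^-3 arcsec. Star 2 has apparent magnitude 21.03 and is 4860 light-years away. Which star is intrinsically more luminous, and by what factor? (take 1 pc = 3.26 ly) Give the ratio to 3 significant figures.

Star 1: d = 1/p = 1/1.04×10^-3″ = 961.5 pc
Star 1: M = m − 5 log₁₀ d + 5 = 18.61 − 5·2.9830 + 5 = 8.695
Star 2: d = 4860 ly / 3.26 = 1491 pc
Star 2: M = m − 5 log₁₀ d + 5 = 21.03 − 5·3.1734 + 5 = 10.163
ΔM = M_1 − M_2 = 8.695 − (10.163) = -1.468; smaller M is more luminous → Star 1.
L ratio = 10^(0.4 |ΔM|) = 10^0.587 = 3.865

Star 1 is more luminous, by a factor of 3.86.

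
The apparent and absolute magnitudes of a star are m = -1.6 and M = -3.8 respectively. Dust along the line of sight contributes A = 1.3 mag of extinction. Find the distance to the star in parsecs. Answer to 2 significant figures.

d ≈ 15 pc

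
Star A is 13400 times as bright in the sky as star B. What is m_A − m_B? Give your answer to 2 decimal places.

m_A − m_B ≈ -10.32

Pogson: Δm = −2.5 log₁₀(ratio) = −2.5 log₁₀(13400) = −2.5 × 4.1271 = -10.318
Star A is brighter, so it has the smaller magnitude: the difference is negative.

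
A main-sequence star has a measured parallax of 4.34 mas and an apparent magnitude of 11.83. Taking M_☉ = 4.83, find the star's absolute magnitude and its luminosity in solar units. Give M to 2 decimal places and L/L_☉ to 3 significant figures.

M ≈ 5.02; L/L_☉ ≈ 0.841

d = 1/p = 1000/4.34 mas = 230.4 pc
M = m − 5 log₁₀ d + 5 = 11.83 − 5·2.3625 + 5 = 5.017
M − M_☉ = 5.017 − 4.83 = 0.187
L/L_☉ = 10^(−0.4 × 0.187) = 0.8414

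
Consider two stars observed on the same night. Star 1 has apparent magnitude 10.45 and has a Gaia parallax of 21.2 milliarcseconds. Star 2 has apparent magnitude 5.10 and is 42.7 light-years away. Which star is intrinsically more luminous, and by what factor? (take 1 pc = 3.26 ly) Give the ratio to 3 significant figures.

Star 2 is more luminous, by a factor of 10.6.

Star 1: p = 21.2 mas = 0.0212″ → d = 1/p = 47.17 pc
Star 1: M = m − 5 log₁₀ d + 5 = 10.45 − 5·1.6737 + 5 = 7.082
Star 2: d = 42.7 ly / 3.26 = 13.10 pc
Star 2: M = m − 5 log₁₀ d + 5 = 5.10 − 5·1.1172 + 5 = 4.514
ΔM = M_1 − M_2 = 7.082 − (4.514) = 2.568; smaller M is more luminous → Star 2.
L ratio = 10^(0.4 |ΔM|) = 10^1.027 = 10.64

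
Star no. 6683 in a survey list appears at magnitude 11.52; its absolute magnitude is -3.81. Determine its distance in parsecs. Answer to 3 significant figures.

d ≈ 11600 pc

μ = m − M = 15.330
m − M = 5 log₁₀ d − 5
log₁₀ d = (m − M)/5 + 1 = 4.0660
d = 10^4.0660 = 11640 pc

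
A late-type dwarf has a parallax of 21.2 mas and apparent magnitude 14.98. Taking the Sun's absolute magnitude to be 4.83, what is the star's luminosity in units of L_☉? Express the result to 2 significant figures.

L/L_☉ ≈ 1.9×10^-3

d = 1/p = 1000/21.2 mas = 47.17 pc
M = m − 5 log₁₀ d + 5 = 14.98 − 5·1.6737 + 5 = 11.612
M − M_☉ = 11.612 − 4.83 = 6.782
L/L_☉ = 10^(−0.4 × 6.782) = 1.938×10^-3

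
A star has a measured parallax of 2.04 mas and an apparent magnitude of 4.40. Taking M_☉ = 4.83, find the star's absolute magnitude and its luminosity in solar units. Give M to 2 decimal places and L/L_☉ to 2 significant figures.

d = 1/p = 1000/2.04 mas = 490.2 pc
M = m − 5 log₁₀ d + 5 = 4.40 − 5·2.6904 + 5 = -4.052
M − M_☉ = -4.052 − 4.83 = -8.882
L/L_☉ = 10^(−0.4 × -8.882) = 3571

M ≈ -4.05; L/L_☉ ≈ 3600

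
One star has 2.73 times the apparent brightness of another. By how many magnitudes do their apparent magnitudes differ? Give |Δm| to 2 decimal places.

Pogson: Δm = −2.5 log₁₀(ratio) = −2.5 log₁₀(2.73) = −2.5 × 0.4362 = -1.090

|Δm| ≈ 1.09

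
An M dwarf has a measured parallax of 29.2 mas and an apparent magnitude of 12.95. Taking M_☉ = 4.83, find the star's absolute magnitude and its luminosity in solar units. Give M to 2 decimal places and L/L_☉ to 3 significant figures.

d = 1/p = 1000/29.2 mas = 34.25 pc
M = m − 5 log₁₀ d + 5 = 12.95 − 5·1.5346 + 5 = 10.277
M − M_☉ = 10.277 − 4.83 = 5.447
L/L_☉ = 10^(−0.4 × 5.447) = 6.626×10^-3

M ≈ 10.28; L/L_☉ ≈ 6.63×10^-3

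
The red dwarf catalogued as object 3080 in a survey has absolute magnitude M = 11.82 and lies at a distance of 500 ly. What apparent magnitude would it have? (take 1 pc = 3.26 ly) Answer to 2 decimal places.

m ≈ 17.75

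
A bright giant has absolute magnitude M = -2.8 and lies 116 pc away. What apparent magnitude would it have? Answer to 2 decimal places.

m = M + 5 log₁₀ d − 5 = -2.8 + 5·2.0645 − 5 = 2.522

m ≈ 2.52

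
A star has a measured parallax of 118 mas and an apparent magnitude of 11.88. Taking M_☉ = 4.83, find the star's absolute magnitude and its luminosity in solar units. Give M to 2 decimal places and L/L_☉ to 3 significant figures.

d = 1/p = 1000/118 mas = 8.475 pc
M = m − 5 log₁₀ d + 5 = 11.88 − 5·0.9281 + 5 = 12.239
M − M_☉ = 12.239 − 4.83 = 7.409
L/L_☉ = 10^(−0.4 × 7.409) = 1.087×10^-3

M ≈ 12.24; L/L_☉ ≈ 1.09×10^-3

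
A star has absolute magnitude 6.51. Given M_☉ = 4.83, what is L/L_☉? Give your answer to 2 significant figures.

M − M_☉ = 6.51 − 4.83 = 1.680
L/L_☉ = 10^(−0.4 (M − M_☉)) = 10^-0.672 = 0.2128

L/L_☉ ≈ 0.21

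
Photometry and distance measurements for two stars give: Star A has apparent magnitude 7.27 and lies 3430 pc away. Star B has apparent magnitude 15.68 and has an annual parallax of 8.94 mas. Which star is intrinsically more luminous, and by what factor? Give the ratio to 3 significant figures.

Star A: M = m − 5 log₁₀ d + 5 = 7.27 − 5·3.5353 + 5 = -5.406
Star B: p = 8.94 mas = 8.94×10^-3″ → d = 1/p = 111.9 pc
Star B: M = m − 5 log₁₀ d + 5 = 15.68 − 5·2.0487 + 5 = 10.437
ΔM = M_A − M_B = -5.406 − (10.437) = -15.843; smaller M is more luminous → Star A.
L ratio = 10^(0.4 |ΔM|) = 10^6.337 = 2.174×10^6

Star A is more luminous, by a factor of 2.17×10^6.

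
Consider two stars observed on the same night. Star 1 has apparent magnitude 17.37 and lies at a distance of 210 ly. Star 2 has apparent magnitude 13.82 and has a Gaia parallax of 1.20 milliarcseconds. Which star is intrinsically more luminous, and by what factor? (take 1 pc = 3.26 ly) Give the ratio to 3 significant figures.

Star 2 is more luminous, by a factor of 4400.

Star 1: d = 210 ly / 3.26 = 64.42 pc
Star 1: M = m − 5 log₁₀ d + 5 = 17.37 − 5·1.8090 + 5 = 13.325
Star 2: p = 1.20 mas = 1.20×10^-3″ → d = 1/p = 833.3 pc
Star 2: M = m − 5 log₁₀ d + 5 = 13.82 − 5·2.9208 + 5 = 4.216
ΔM = M_1 − M_2 = 13.325 − (4.216) = 9.109; smaller M is more luminous → Star 2.
L ratio = 10^(0.4 |ΔM|) = 10^3.644 = 4402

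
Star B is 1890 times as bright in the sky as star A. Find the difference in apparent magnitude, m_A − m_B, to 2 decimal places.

m_A − m_B ≈ 8.19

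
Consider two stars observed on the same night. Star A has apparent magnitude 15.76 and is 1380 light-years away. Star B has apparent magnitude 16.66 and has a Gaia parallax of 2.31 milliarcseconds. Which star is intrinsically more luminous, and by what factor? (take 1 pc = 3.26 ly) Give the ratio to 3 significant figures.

Star A is more luminous, by a factor of 2.19.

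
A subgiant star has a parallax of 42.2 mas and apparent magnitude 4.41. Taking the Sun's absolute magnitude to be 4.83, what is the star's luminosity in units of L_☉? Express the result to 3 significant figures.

d = 1/p = 1000/42.2 mas = 23.70 pc
M = m − 5 log₁₀ d + 5 = 4.41 − 5·1.3747 + 5 = 2.537
M − M_☉ = 2.537 − 4.83 = -2.293
L/L_☉ = 10^(−0.4 × -2.293) = 8.268

L/L_☉ ≈ 8.27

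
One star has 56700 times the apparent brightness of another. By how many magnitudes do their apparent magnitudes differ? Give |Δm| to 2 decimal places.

|Δm| ≈ 11.88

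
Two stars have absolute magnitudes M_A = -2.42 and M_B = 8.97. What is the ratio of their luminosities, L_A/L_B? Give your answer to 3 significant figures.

ΔM = M_A − M_B = -11.39
L_A/L_B = 10^(−0.4 ΔM) = 10^4.556 = 35970

L_A/L_B ≈ 36000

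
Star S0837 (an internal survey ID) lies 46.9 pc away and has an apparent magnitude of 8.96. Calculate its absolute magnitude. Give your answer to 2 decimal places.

M ≈ 5.60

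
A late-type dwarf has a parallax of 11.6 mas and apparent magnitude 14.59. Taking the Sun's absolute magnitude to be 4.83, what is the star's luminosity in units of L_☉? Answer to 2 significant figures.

d = 1/p = 1000/11.6 mas = 86.21 pc
M = m − 5 log₁₀ d + 5 = 14.59 − 5·1.9355 + 5 = 9.912
M − M_☉ = 9.912 − 4.83 = 5.082
L/L_☉ = 10^(−0.4 × 5.082) = 9.270×10^-3

L/L_☉ ≈ 9.3×10^-3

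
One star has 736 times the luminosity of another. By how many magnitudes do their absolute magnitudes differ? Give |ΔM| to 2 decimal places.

Pogson: ΔM = −2.5 log₁₀(ratio) = −2.5 log₁₀(736) = −2.5 × 2.8669 = -7.167

|ΔM| ≈ 7.17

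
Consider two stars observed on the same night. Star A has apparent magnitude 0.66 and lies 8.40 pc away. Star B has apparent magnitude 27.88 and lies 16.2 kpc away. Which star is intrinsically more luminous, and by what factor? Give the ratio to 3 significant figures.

Star A: M = m − 5 log₁₀ d + 5 = 0.66 − 5·0.9243 + 5 = 1.039
Star B: d = 16.2 kpc = 16200 pc
Star B: M = m − 5 log₁₀ d + 5 = 27.88 − 5·4.2095 + 5 = 11.832
ΔM = M_A − M_B = 1.039 − (11.832) = -10.794; smaller M is more luminous → Star A.
L ratio = 10^(0.4 |ΔM|) = 10^4.318 = 20770

Star A is more luminous, by a factor of 20800.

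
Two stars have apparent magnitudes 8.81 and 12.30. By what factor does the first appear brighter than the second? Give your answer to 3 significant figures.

Magnitude difference = -3.49
Flux ratio = 10^(−0.4 Δm) = 10^(−0.4 × -3.49) = 10^1.396 = 24.89

24.9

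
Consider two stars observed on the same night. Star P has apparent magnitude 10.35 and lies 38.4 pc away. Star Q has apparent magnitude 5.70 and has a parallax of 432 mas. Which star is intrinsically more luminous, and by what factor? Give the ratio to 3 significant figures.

Star P is more luminous, by a factor of 3.80.

Star P: M = m − 5 log₁₀ d + 5 = 10.35 − 5·1.5843 + 5 = 7.428
Star Q: p = 432 mas = 0.432″ → d = 1/p = 2.315 pc
Star Q: M = m − 5 log₁₀ d + 5 = 5.70 − 5·0.3645 + 5 = 8.877
ΔM = M_P − M_Q = 7.428 − (8.877) = -1.449; smaller M is more luminous → Star P.
L ratio = 10^(0.4 |ΔM|) = 10^0.580 = 3.799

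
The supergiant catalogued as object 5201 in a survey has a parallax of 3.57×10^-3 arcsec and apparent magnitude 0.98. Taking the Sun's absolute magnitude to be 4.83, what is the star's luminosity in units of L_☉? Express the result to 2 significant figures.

d = 1/p = 1/3.57×10^-3″ = 280.1 pc
M = m − 5 log₁₀ d + 5 = 0.98 − 5·2.4473 + 5 = -6.257
M − M_☉ = -6.257 − 4.83 = -11.087
L/L_☉ = 10^(−0.4 × -11.087) = 27210

L/L_☉ ≈ 27000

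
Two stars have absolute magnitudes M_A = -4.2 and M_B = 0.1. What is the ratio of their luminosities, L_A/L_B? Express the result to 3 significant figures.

ΔM = M_A − M_B = -4.3
L_A/L_B = 10^(−0.4 ΔM) = 10^1.720 = 52.48

L_A/L_B ≈ 52.5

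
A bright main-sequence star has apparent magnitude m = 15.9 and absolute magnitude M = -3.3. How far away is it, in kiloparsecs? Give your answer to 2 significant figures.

d ≈ 69 kpc

Distance modulus: m − M = 15.9 − (-3.3) = 19.200
m − M = 5 log₁₀ d − 5
log₁₀ d = (m − M)/5 + 1 = 4.8400
d = 10^4.8400 = 69180 pc
= 69.18 kpc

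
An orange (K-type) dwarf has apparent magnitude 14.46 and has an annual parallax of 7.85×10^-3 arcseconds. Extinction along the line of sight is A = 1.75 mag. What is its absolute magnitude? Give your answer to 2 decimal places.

M ≈ 7.18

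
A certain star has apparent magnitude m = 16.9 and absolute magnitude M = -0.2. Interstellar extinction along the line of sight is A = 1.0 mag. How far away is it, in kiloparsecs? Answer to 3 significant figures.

d ≈ 16.6 kpc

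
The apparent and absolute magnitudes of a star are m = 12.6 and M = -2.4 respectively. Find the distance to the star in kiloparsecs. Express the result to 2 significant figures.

d ≈ 10 kpc

μ = m − M = 15.000
m − M = 5 log₁₀ d − 5
log₁₀ d = (m − M)/5 + 1 = 4.0000
d = 10^4.0000 = 10000 pc
= 10.00 kpc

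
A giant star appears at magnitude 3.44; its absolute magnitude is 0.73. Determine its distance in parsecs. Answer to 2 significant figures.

d ≈ 35 pc

Distance modulus: m − M = 3.44 − (0.73) = 2.710
m − M = 5 log₁₀ d − 5
log₁₀ d = (m − M)/5 + 1 = 1.5420
d = 10^1.5420 = 34.83 pc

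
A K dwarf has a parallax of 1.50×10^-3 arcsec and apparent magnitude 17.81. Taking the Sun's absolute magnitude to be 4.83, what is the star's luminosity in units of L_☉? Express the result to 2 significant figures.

L/L_☉ ≈ 0.029

d = 1/p = 1/1.50×10^-3″ = 666.7 pc
M = m − 5 log₁₀ d + 5 = 17.81 − 5·2.8239 + 5 = 8.690
M − M_☉ = 8.690 − 4.83 = 3.860
L/L_☉ = 10^(−0.4 × 3.860) = 0.02856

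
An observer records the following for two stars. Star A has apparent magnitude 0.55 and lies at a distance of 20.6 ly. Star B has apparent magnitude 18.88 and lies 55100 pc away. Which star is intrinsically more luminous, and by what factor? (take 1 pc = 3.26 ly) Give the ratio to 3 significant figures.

Star A: d = 20.6 ly / 3.26 = 6.319 pc
Star A: M = m − 5 log₁₀ d + 5 = 0.55 − 5·0.8006 + 5 = 1.547
Star B: M = m − 5 log₁₀ d + 5 = 18.88 − 5·4.7412 + 5 = 0.174
ΔM = M_A − M_B = 1.547 − (0.174) = 1.373; smaller M is more luminous → Star B.
L ratio = 10^(0.4 |ΔM|) = 10^0.549 = 3.540

Star B is more luminous, by a factor of 3.54.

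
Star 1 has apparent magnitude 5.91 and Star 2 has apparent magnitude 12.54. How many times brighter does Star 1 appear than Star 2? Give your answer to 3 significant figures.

Δm = 5.91 − (12.54) = -6.63
Flux ratio = 10^(−0.4 Δm) = 10^(−0.4 × -6.63) = 10^2.652 = 448.7

449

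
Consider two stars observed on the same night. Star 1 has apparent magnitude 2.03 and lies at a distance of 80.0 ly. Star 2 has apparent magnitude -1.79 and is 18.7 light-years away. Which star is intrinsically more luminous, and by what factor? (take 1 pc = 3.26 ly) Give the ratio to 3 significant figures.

Star 1: d = 80.0 ly / 3.26 = 24.54 pc
Star 1: M = m − 5 log₁₀ d + 5 = 2.03 − 5·1.3899 + 5 = 0.081
Star 2: d = 18.7 ly / 3.26 = 5.736 pc
Star 2: M = m − 5 log₁₀ d + 5 = -1.79 − 5·0.7586 + 5 = -0.583
ΔM = M_1 − M_2 = 0.081 − (-0.583) = 0.664; smaller M is more luminous → Star 2.
L ratio = 10^(0.4 |ΔM|) = 10^0.266 = 1.843

Star 2 is more luminous, by a factor of 1.84.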